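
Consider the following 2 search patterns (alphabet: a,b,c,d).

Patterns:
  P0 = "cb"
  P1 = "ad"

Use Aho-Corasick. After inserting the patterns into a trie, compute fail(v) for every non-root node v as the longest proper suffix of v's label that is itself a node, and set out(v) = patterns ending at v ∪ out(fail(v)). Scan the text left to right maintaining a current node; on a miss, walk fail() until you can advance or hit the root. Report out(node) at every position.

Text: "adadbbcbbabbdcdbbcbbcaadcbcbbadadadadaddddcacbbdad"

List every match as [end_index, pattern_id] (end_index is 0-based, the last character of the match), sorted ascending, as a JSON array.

Build automaton:
Trie nodes:
  n0 'ε': a→3 c→1
  n1 'c': b→2
  n2 'cb': ·  [P0 ends]
  n3 'a': d→4
  n4 'ad': ·  [P1 ends]

BFS fail/out derivation:
  n1('c'): parent n0 fail=0; on 'c' 0 → fail=0;  out ∅∪∅=∅
  n3('a'): parent n0 fail=0; on 'a' 0 → fail=0;  out ∅∪∅=∅
  n2('cb'): parent n1 fail=0; on 'b' 0 → fail=0;  out {0}∪∅={0}
  n4('ad'): parent n3 fail=0; on 'd' 0 → fail=0;  out {1}∪∅={1}

Scan:
i=0 'a': node 0→3
i=1 'd': node 3→4  ** P1@[0:1]
i=2 'a': node 4→3 (fail-walked)
i=3 'd': node 3→4  ** P1@[2:3]
i=4 'b': node 4→0 (fail-walked)
i=5 'b': node 0→0
i=6 'c': node 0→1
i=7 'b': node 1→2  ** P0@[6:7]
i=8 'b': node 2→0 (fail-walked)
i=9 'a': node 0→3
i=10 'b': node 3→0 (fail-walked)
i=11 'b': node 0→0
i=12 'd': node 0→0
i=13 'c': node 0→1
i=14 'd': node 1→0 (fail-walked)
i=15 'b': node 0→0
i=16 'b': node 0→0
i=17 'c': node 0→1
i=18 'b': node 1→2  ** P0@[17:18]
i=19 'b': node 2→0 (fail-walked)
i=20 'c': node 0→1
i=21 'a': node 1→3 (fail-walked)
i=22 'a': node 3→3 (fail-walked)
i=23 'd': node 3→4  ** P1@[22:23]
i=24 'c': node 4→1 (fail-walked)
i=25 'b': node 1→2  ** P0@[24:25]
i=26 'c': node 2→1 (fail-walked)
i=27 'b': node 1→2  ** P0@[26:27]
i=28 'b': node 2→0 (fail-walked)
i=29 'a': node 0→3
i=30 'd': node 3→4  ** P1@[29:30]
i=31 'a': node 4→3 (fail-walked)
i=32 'd': node 3→4  ** P1@[31:32]
i=33 'a': node 4→3 (fail-walked)
i=34 'd': node 3→4  ** P1@[33:34]
i=35 'a': node 4→3 (fail-walked)
i=36 'd': node 3→4  ** P1@[35:36]
i=37 'a': node 4→3 (fail-walked)
i=38 'd': node 3→4  ** P1@[37:38]
i=39 'd': node 4→0 (fail-walked)
i=40 'd': node 0→0
i=41 'd': node 0→0
i=42 'c': node 0→1
i=43 'a': node 1→3 (fail-walked)
i=44 'c': node 3→1 (fail-walked)
i=45 'b': node 1→2  ** P0@[44:45]
i=46 'b': node 2→0 (fail-walked)
i=47 'd': node 0→0
i=48 'a': node 0→3
i=49 'd': node 3→4  ** P1@[48:49]

All matches (sorted): [[1,1],[3,1],[7,0],[18,0],[23,1],[25,0],[27,0],[30,1],[32,1],[34,1],[36,1],[38,1],[45,0],[49,1]]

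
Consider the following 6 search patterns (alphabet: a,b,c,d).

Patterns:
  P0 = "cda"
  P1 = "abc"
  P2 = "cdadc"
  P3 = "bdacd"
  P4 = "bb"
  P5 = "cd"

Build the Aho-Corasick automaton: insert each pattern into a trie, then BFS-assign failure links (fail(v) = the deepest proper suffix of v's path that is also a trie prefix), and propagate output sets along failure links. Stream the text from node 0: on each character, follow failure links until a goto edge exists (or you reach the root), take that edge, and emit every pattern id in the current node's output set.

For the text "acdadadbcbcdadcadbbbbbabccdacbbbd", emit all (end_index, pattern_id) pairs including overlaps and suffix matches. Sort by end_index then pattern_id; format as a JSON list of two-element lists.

Build automaton:
Trie nodes:
  n0 'ε': a→4 b→9 c→1
  n1 'c': d→2
  n2 'cd': a→3  [P5 ends]
  n3 'cda': d→7  [P0 ends]
  n4 'a': b→5
  n5 'ab': c→6
  n6 'abc': ·  [P1 ends]
  n7 'cdad': c→8
  n8 'cdadc': ·  [P2 ends]
  n9 'b': b→14 d→10
  n10 'bd': a→11
  n11 'bda': c→12
  n12 'bdac': d→13
  n13 'bdacd': ·  [P3 ends]
  n14 'bb': ·  [P4 ends]

BFS fail/out derivation:
  n1('c'): parent n0 fail=0; on 'c' 0 → fail=0;  out ∅∪∅=∅
  n4('a'): parent n0 fail=0; on 'a' 0 → fail=0;  out ∅∪∅=∅
  n9('b'): parent n0 fail=0; on 'b' 0 → fail=0;  out ∅∪∅=∅
  n2('cd'): parent n1 fail=0; on 'd' 0 → fail=0;  out {5}∪∅={5}
  n5('ab'): parent n4 fail=0; on 'b' 0 → fail=9;  out ∅∪∅=∅
  n10('bd'): parent n9 fail=0; on 'd' 0 → fail=0;  out ∅∪∅=∅
  n14('bb'): parent n9 fail=0; on 'b' 0 → fail=9;  out {4}∪∅={4}
  n3('cda'): parent n2 fail=0; on 'a' 0 → fail=4;  out {0}∪∅={0}
  n6('abc'): parent n5 fail=9; on 'c' 9→0 → fail=1;  out {1}∪∅={1}
  n11('bda'): parent n10 fail=0; on 'a' 0 → fail=4;  out ∅∪∅=∅
  n7('cdad'): parent n3 fail=4; on 'd' 4→0 → fail=0;  out ∅∪∅=∅
  n12('bdac'): parent n11 fail=4; on 'c' 4→0 → fail=1;  out ∅∪∅=∅
  n8('cdadc'): parent n7 fail=0; on 'c' 0 → fail=1;  out {2}∪∅={2}
  n13('bdacd'): parent n12 fail=1; on 'd' 1 → fail=2;  out {3}∪{5}={3,5}

Scan:
[0] read 'a'  n0⇒n4
[1] read 'c'  n4⇒n1 (via fail)
[2] read 'd'  n1⇒n2  emit P5@[1:2]
[3] read 'a'  n2⇒n3  emit P0@[1:3]
[4] read 'd'  n3⇒n7
[5] read 'a'  n7⇒n4 (via fail)
[6] read 'd'  n4⇒n0 (via fail)
[7] read 'b'  n0⇒n9
[8] read 'c'  n9⇒n1 (via fail)
[9] read 'b'  n1⇒n9 (via fail)
[10] read 'c'  n9⇒n1 (via fail)
[11] read 'd'  n1⇒n2  emit P5@[10:11]
[12] read 'a'  n2⇒n3  emit P0@[10:12]
[13] read 'd'  n3⇒n7
[14] read 'c'  n7⇒n8  emit P2@[10:14]
[15] read 'a'  n8⇒n4 (via fail)
[16] read 'd'  n4⇒n0 (via fail)
[17] read 'b'  n0⇒n9
[18] read 'b'  n9⇒n14  emit P4@[17:18]
[19] read 'b'  n14⇒n14 (via fail)  emit P4@[18:19]
[20] read 'b'  n14⇒n14 (via fail)  emit P4@[19:20]
[21] read 'b'  n14⇒n14 (via fail)  emit P4@[20:21]
[22] read 'a'  n14⇒n4 (via fail)
[23] read 'b'  n4⇒n5
[24] read 'c'  n5⇒n6  emit P1@[22:24]
[25] read 'c'  n6⇒n1 (via fail)
[26] read 'd'  n1⇒n2  emit P5@[25:26]
[27] read 'a'  n2⇒n3  emit P0@[25:27]
[28] read 'c'  n3⇒n1 (via fail)
[29] read 'b'  n1⇒n9 (via fail)
[30] read 'b'  n9⇒n14  emit P4@[29:30]
[31] read 'b'  n14⇒n14 (via fail)  emit P4@[30:31]
[32] read 'd'  n14⇒n10 (via fail)

Result: [[2,5],[3,0],[11,5],[12,0],[14,2],[18,4],[19,4],[20,4],[21,4],[24,1],[26,5],[27,0],[30,4],[31,4]]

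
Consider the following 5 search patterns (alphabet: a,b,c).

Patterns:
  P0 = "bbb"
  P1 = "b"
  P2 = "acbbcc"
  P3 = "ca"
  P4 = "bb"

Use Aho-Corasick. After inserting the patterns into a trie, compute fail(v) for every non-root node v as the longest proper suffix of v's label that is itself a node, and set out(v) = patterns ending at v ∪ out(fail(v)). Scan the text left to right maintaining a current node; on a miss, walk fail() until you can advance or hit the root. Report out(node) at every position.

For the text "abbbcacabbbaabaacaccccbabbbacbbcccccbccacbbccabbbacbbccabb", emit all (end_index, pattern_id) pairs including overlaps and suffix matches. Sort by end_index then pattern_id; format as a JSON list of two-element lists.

Build:
Trie (insert patterns):
  n0 'ε': a→4 b→1 c→10
  n1 'b': b→2  ←P1
  n2 'bb': b→3  ←P4
  n3 'bbb': ·  ←P0
  n4 'a': c→5
  n5 'ac': b→6
  n6 'acb': b→7
  n7 'acbb': c→8
  n8 'acbbc': c→9
  n9 'acbbcc': ·  ←P2
  n10 'c': a→11
  n11 'ca': ·  ←P3

BFS fail/out derivation:
  n1('b'): parent n0 fail=0; on 'b' 0 → fail=0;  out {1}∪∅={1}
  n4('a'): parent n0 fail=0; on 'a' 0 → fail=0;  out ∅∪∅=∅
  n10('c'): parent n0 fail=0; on 'c' 0 → fail=0;  out ∅∪∅=∅
  n2('bb'): parent n1 fail=0; on 'b' 0 → fail=1;  out {4}∪{1}={1,4}
  n5('ac'): parent n4 fail=0; on 'c' 0 → fail=10;  out ∅∪∅=∅
  n11('ca'): parent n10 fail=0; on 'a' 0 → fail=4;  out {3}∪∅={3}
  n3('bbb'): parent n2 fail=1; on 'b' 1 → fail=2;  out {0}∪{1,4}={0,1,4}
  n6('acb'): parent n5 fail=10; on 'b' 10→0 → fail=1;  out ∅∪{1}={1}
  n7('acbb'): parent n6 fail=1; on 'b' 1 → fail=2;  out ∅∪{1,4}={1,4}
  n8('acbbc'): parent n7 fail=2; on 'c' 2→1→0 → fail=10;  out ∅∪∅=∅
  n9('acbbcc'): parent n8 fail=10; on 'c' 10→0 → fail=10;  out {2}∪∅={2}

Run:
pos 0 'a': at 4
pos 1 'b': at 1 ·f  emit P1@[1:1]
pos 2 'b': at 2  emit P1@[2:2],P4@[1:2]
pos 3 'b': at 3  emit P0@[1:3],P1@[3:3],P4@[2:3]
pos 4 'c': at 10 ·f
pos 5 'a': at 11  emit P3@[4:5]
pos 6 'c': at 5 ·f
pos 7 'a': at 11 ·f  emit P3@[6:7]
pos 8 'b': at 1 ·f  emit P1@[8:8]
pos 9 'b': at 2  emit P1@[9:9],P4@[8:9]
pos 10 'b': at 3  emit P0@[8:10],P1@[10:10],P4@[9:10]
pos 11 'a': at 4 ·f
pos 12 'a': at 4 ·f
pos 13 'b': at 1 ·f  emit P1@[13:13]
pos 14 'a': at 4 ·f
pos 15 'a': at 4 ·f
pos 16 'c': at 5
pos 17 'a': at 11 ·f  emit P3@[16:17]
pos 18 'c': at 5 ·f
pos 19 'c': at 10 ·f
pos 20 'c': at 10 ·f
pos 21 'c': at 10 ·f
pos 22 'b': at 1 ·f  emit P1@[22:22]
pos 23 'a': at 4 ·f
pos 24 'b': at 1 ·f  emit P1@[24:24]
pos 25 'b': at 2  emit P1@[25:25],P4@[24:25]
pos 26 'b': at 3  emit P0@[24:26],P1@[26:26],P4@[25:26]
pos 27 'a': at 4 ·f
pos 28 'c': at 5
pos 29 'b': at 6  emit P1@[29:29]
pos 30 'b': at 7  emit P1@[30:30],P4@[29:30]
pos 31 'c': at 8
pos 32 'c': at 9  emit P2@[27:32]
pos 33 'c': at 10 ·f
pos 34 'c': at 10 ·f
pos 35 'c': at 10 ·f
pos 36 'b': at 1 ·f  emit P1@[36:36]
pos 37 'c': at 10 ·f
pos 38 'c': at 10 ·f
pos 39 'a': at 11  emit P3@[38:39]
pos 40 'c': at 5 ·f
pos 41 'b': at 6  emit P1@[41:41]
pos 42 'b': at 7  emit P1@[42:42],P4@[41:42]
pos 43 'c': at 8
pos 44 'c': at 9  emit P2@[39:44]
pos 45 'a': at 11 ·f  emit P3@[44:45]
pos 46 'b': at 1 ·f  emit P1@[46:46]
pos 47 'b': at 2  emit P1@[47:47],P4@[46:47]
pos 48 'b': at 3  emit P0@[46:48],P1@[48:48],P4@[47:48]
pos 49 'a': at 4 ·f
pos 50 'c': at 5
pos 51 'b': at 6  emit P1@[51:51]
pos 52 'b': at 7  emit P1@[52:52],P4@[51:52]
pos 53 'c': at 8
pos 54 'c': at 9  emit P2@[49:54]
pos 55 'a': at 11 ·f  emit P3@[54:55]
pos 56 'b': at 1 ·f  emit P1@[56:56]
pos 57 'b': at 2  emit P1@[57:57],P4@[56:57]

Matches: [[1,1],[2,1],[2,4],[3,0],[3,1],[3,4],[5,3],[7,3],[8,1],[9,1],[9,4],[10,0],[10,1],[10,4],[13,1],[17,3],[22,1],[24,1],[25,1],[25,4],[26,0],[26,1],[26,4],[29,1],[30,1],[30,4],[32,2],[36,1],[39,3],[41,1],[42,1],[42,4],[44,2],[45,3],[46,1],[47,1],[47,4],[48,0],[48,1],[48,4],[51,1],[52,1],[52,4],[54,2],[55,3],[56,1],[57,1],[57,4]]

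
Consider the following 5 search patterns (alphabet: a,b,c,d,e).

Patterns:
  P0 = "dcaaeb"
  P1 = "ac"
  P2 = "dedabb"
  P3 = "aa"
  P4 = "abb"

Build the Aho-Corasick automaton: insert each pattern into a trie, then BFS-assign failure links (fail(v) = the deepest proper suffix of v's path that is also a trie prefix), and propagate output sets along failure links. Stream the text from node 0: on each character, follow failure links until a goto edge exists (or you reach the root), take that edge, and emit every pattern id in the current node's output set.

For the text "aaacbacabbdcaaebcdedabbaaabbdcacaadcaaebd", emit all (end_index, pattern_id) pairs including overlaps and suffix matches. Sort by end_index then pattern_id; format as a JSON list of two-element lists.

Build:
Trie nodes:
  n0 'ε': a→7 d→1
  n1 'd': c→2 e→9
  n2 'dc': a→3
  n3 'dca': a→4
  n4 'dcaa': e→5
  n5 'dcaae': b→6
  n6 'dcaaeb': ·  ←P0
  n7 'a': a→14 b→15 c→8
  n8 'ac': ·  ←P1
  n9 'de': d→10
  n10 'ded': a→11
  n11 'deda': b→12
  n12 'dedab': b→13
  n13 'dedabb': ·  ←P2
  n14 'aa': ·  ←P3
  n15 'ab': b→16
  n16 'abb': ·  ←P4

BFS fail/out derivation:
  fail(1) 'd': from fail(0)=0 chase 'd': 0 ⇒ 0;  out=∅∪out(0)=∅
  fail(7) 'a': from fail(0)=0 chase 'a': 0 ⇒ 0;  out=∅∪out(0)=∅
  fail(2) 'dc': from fail(1)=0 chase 'c': 0 ⇒ 0;  out=∅∪out(0)=∅
  fail(8) 'ac': from fail(7)=0 chase 'c': 0 ⇒ 0;  out={1}∪out(0)={1}
  fail(9) 'de': from fail(1)=0 chase 'e': 0 ⇒ 0;  out=∅∪out(0)=∅
  fail(14) 'aa': from fail(7)=0 chase 'a': 0 ⇒ 7;  out={3}∪out(7)={3}
  fail(15) 'ab': from fail(7)=0 chase 'b': 0 ⇒ 0;  out=∅∪out(0)=∅
  fail(3) 'dca': from fail(2)=0 chase 'a': 0 ⇒ 7;  out=∅∪out(7)=∅
  fail(10) 'ded': from fail(9)=0 chase 'd': 0 ⇒ 1;  out=∅∪out(1)=∅
  fail(16) 'abb': from fail(15)=0 chase 'b': 0 ⇒ 0;  out={4}∪out(0)={4}
  fail(4) 'dcaa': from fail(3)=7 chase 'a': 7 ⇒ 14;  out=∅∪out(14)={3}
  fail(11) 'deda': from fail(10)=1 chase 'a': 1→0 ⇒ 7;  out=∅∪out(7)=∅
  fail(5) 'dcaae': from fail(4)=14 chase 'e': 14→7→0 ⇒ 0;  out=∅∪out(0)=∅
  fail(12) 'dedab': from fail(11)=7 chase 'b': 7 ⇒ 15;  out=∅∪out(15)=∅
  fail(6) 'dcaaeb': from fail(5)=0 chase 'b': 0 ⇒ 0;  out={0}∪out(0)={0}
  fail(13) 'dedabb': from fail(12)=15 chase 'b': 15 ⇒ 16;  out={2}∪out(16)={2,4}

Run:
pos 0 'a': at 7
pos 1 'a': at 14  ** P3@[0:1]
pos 2 'a': at 14 ·f  ** P3@[1:2]
pos 3 'c': at 8 ·f  ** P1@[2:3]
pos 4 'b': at 0 ·f
pos 5 'a': at 7
pos 6 'c': at 8  ** P1@[5:6]
pos 7 'a': at 7 ·f
pos 8 'b': at 15
pos 9 'b': at 16  ** P4@[7:9]
pos 10 'd': at 1 ·f
pos 11 'c': at 2
pos 12 'a': at 3
pos 13 'a': at 4  ** P3@[12:13]
pos 14 'e': at 5
pos 15 'b': at 6  ** P0@[10:15]
pos 16 'c': at 0 ·f
pos 17 'd': at 1
pos 18 'e': at 9
pos 19 'd': at 10
pos 20 'a': at 11
pos 21 'b': at 12
pos 22 'b': at 13  ** P2@[17:22],P4@[20:22]
pos 23 'a': at 7 ·f
pos 24 'a': at 14  ** P3@[23:24]
pos 25 'a': at 14 ·f  ** P3@[24:25]
pos 26 'b': at 15 ·f
pos 27 'b': at 16  ** P4@[25:27]
pos 28 'd': at 1 ·f
pos 29 'c': at 2
pos 30 'a': at 3
pos 31 'c': at 8 ·f  ** P1@[30:31]
pos 32 'a': at 7 ·f
pos 33 'a': at 14  ** P3@[32:33]
pos 34 'd': at 1 ·f
pos 35 'c': at 2
pos 36 'a': at 3
pos 37 'a': at 4  ** P3@[36:37]
pos 38 'e': at 5
pos 39 'b': at 6  ** P0@[34:39]
pos 40 'd': at 1 ·f

All matches (sorted): [[1,3],[2,3],[3,1],[6,1],[9,4],[13,3],[15,0],[22,2],[22,4],[24,3],[25,3],[27,4],[31,1],[33,3],[37,3],[39,0]]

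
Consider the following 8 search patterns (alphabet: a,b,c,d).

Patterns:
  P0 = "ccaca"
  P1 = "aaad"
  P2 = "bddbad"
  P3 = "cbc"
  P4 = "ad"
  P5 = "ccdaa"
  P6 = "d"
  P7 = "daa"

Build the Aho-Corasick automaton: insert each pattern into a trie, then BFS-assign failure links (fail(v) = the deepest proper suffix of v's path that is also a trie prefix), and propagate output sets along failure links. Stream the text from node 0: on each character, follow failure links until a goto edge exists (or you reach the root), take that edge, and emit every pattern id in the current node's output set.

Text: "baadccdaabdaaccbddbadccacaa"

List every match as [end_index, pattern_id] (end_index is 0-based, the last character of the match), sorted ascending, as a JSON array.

Build:
Trie (insert patterns):
  n0 'ε': a→6 b→10 c→1 d→22
  n1 'c': b→16 c→2
  n2 'cc': a→3 d→19
  n3 'cca': c→4
  n4 'ccac': a→5
  n5 'ccaca': ·  [P0 ends]
  n6 'a': a→7 d→18
  n7 'aa': a→8
  n8 'aaa': d→9
  n9 'aaad': ·  [P1 ends]
  n10 'b': d→11
  n11 'bd': d→12
  n12 'bdd': b→13
  n13 'bddb': a→14
  n14 'bddba': d→15
  n15 'bddbad': ·  [P2 ends]
  n16 'cb': c→17
  n17 'cbc': ·  [P3 ends]
  n18 'ad': ·  [P4 ends]
  n19 'ccd': a→20
  n20 'ccda': a→21
  n21 'ccdaa': ·  [P5 ends]
  n22 'd': a→23  [P6 ends]
  n23 'da': a→24
  n24 'daa': ·  [P7 ends]

Failure links (BFS by depth):
  fail(1) 'c': from fail(0)=0 chase 'c': 0 ⇒ 0;  out=∅∪out(0)=∅
  fail(6) 'a': from fail(0)=0 chase 'a': 0 ⇒ 0;  out=∅∪out(0)=∅
  fail(10) 'b': from fail(0)=0 chase 'b': 0 ⇒ 0;  out=∅∪out(0)=∅
  fail(22) 'd': from fail(0)=0 chase 'd': 0 ⇒ 0;  out={6}∪out(0)={6}
  fail(2) 'cc': from fail(1)=0 chase 'c': 0 ⇒ 1;  out=∅∪out(1)=∅
  fail(7) 'aa': from fail(6)=0 chase 'a': 0 ⇒ 6;  out=∅∪out(6)=∅
  fail(11) 'bd': from fail(10)=0 chase 'd': 0 ⇒ 22;  out=∅∪out(22)={6}
  fail(16) 'cb': from fail(1)=0 chase 'b': 0 ⇒ 10;  out=∅∪out(10)=∅
  fail(18) 'ad': from fail(6)=0 chase 'd': 0 ⇒ 22;  out={4}∪out(22)={4,6}
  fail(23) 'da': from fail(22)=0 chase 'a': 0 ⇒ 6;  out=∅∪out(6)=∅
  fail(3) 'cca': from fail(2)=1 chase 'a': 1→0 ⇒ 6;  out=∅∪out(6)=∅
  fail(8) 'aaa': from fail(7)=6 chase 'a': 6 ⇒ 7;  out=∅∪out(7)=∅
  fail(12) 'bdd': from fail(11)=22 chase 'd': 22→0 ⇒ 22;  out=∅∪out(22)={6}
  fail(17) 'cbc': from fail(16)=10 chase 'c': 10→0 ⇒ 1;  out={3}∪out(1)={3}
  fail(19) 'ccd': from fail(2)=1 chase 'd': 1→0 ⇒ 22;  out=∅∪out(22)={6}
  fail(24) 'daa': from fail(23)=6 chase 'a': 6 ⇒ 7;  out={7}∪out(7)={7}
  fail(4) 'ccac': from fail(3)=6 chase 'c': 6→0 ⇒ 1;  out=∅∪out(1)=∅
  fail(9) 'aaad': from fail(8)=7 chase 'd': 7→6 ⇒ 18;  out={1}∪out(18)={1,4,6}
  fail(13) 'bddb': from fail(12)=22 chase 'b': 22→0 ⇒ 10;  out=∅∪out(10)=∅
  fail(20) 'ccda': from fail(19)=22 chase 'a': 22 ⇒ 23;  out=∅∪out(23)=∅
  fail(5) 'ccaca': from fail(4)=1 chase 'a': 1→0 ⇒ 6;  out={0}∪out(6)={0}
  fail(14) 'bddba': from fail(13)=10 chase 'a': 10→0 ⇒ 6;  out=∅∪out(6)=∅
  fail(21) 'ccdaa': from fail(20)=23 chase 'a': 23 ⇒ 24;  out={5}∪out(24)={5,7}
  fail(15) 'bddbad': from fail(14)=6 chase 'd': 6 ⇒ 18;  out={2}∪out(18)={2,4,6}

Text stream:
[0] read 'b'  n0⇒n10
[1] read 'a'  n10⇒n6 ·f
[2] read 'a'  n6⇒n7
[3] read 'd'  n7⇒n18 ·f  ** P4@[2:3],P6@[3:3]
[4] read 'c'  n18⇒n1 ·f
[5] read 'c'  n1⇒n2
[6] read 'd'  n2⇒n19  ** P6@[6:6]
[7] read 'a'  n19⇒n20
[8] read 'a'  n20⇒n21  ** P5@[4:8],P7@[6:8]
[9] read 'b'  n21⇒n10 ·f
[10] read 'd'  n10⇒n11  ** P6@[10:10]
[11] read 'a'  n11⇒n23 ·f
[12] read 'a'  n23⇒n24  ** P7@[10:12]
[13] read 'c'  n24⇒n1 ·f
[14] read 'c'  n1⇒n2
[15] read 'b'  n2⇒n16 ·f
[16] read 'd'  n16⇒n11 ·f  ** P6@[16:16]
[17] read 'd'  n11⇒n12  ** P6@[17:17]
[18] read 'b'  n12⇒n13
[19] read 'a'  n13⇒n14
[20] read 'd'  n14⇒n15  ** P2@[15:20],P4@[19:20],P6@[20:20]
[21] read 'c'  n15⇒n1 ·f
[22] read 'c'  n1⇒n2
[23] read 'a'  n2⇒n3
[24] read 'c'  n3⇒n4
[25] read 'a'  n4⇒n5  ** P0@[21:25]
[26] read 'a'  n5⇒n7 ·f

All matches (sorted): [[3,4],[3,6],[6,6],[8,5],[8,7],[10,6],[12,7],[16,6],[17,6],[20,2],[20,4],[20,6],[25,0]]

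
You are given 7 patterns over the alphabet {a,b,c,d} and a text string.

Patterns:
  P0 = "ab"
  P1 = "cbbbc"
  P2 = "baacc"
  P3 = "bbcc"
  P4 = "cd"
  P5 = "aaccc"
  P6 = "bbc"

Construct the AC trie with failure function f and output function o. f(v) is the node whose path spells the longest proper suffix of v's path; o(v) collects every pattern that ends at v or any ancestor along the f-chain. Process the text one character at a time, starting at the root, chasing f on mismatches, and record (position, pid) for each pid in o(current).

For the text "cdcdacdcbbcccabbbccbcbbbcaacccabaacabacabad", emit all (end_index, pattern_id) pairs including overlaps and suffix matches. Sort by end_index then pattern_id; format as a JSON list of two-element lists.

Construct AC machine:
Trie (insert patterns):
  n0 'ε': a→1 b→8 c→3
  n1 'a': a→17 b→2
  n2 'ab': ·  [P0 ends]
  n3 'c': b→4 d→16
  n4 'cb': b→5
  n5 'cbb': b→6
  n6 'cbbb': c→7
  n7 'cbbbc': ·  [P1 ends]
  n8 'b': a→9 b→13
  n9 'ba': a→10
  n10 'baa': c→11
  n11 'baac': c→12
  n12 'baacc': ·  [P2 ends]
  n13 'bb': c→14
  n14 'bbc': c→15  [P6 ends]
  n15 'bbcc': ·  [P3 ends]
  n16 'cd': ·  [P4 ends]
  n17 'aa': c→18
  n18 'aac': c→19
  n19 'aacc': c→20
  n20 'aaccc': ·  [P5 ends]

Failure links (BFS by depth):
  fail(1) 'a': from fail(0)=0 chase 'a': 0 ⇒ 0;  out=∅∪out(0)=∅
  fail(3) 'c': from fail(0)=0 chase 'c': 0 ⇒ 0;  out=∅∪out(0)=∅
  fail(8) 'b': from fail(0)=0 chase 'b': 0 ⇒ 0;  out=∅∪out(0)=∅
  fail(2) 'ab': from fail(1)=0 chase 'b': 0 ⇒ 8;  out={0}∪out(8)={0}
  fail(4) 'cb': from fail(3)=0 chase 'b': 0 ⇒ 8;  out=∅∪out(8)=∅
  fail(9) 'ba': from fail(8)=0 chase 'a': 0 ⇒ 1;  out=∅∪out(1)=∅
  fail(13) 'bb': from fail(8)=0 chase 'b': 0 ⇒ 8;  out=∅∪out(8)=∅
  fail(16) 'cd': from fail(3)=0 chase 'd': 0 ⇒ 0;  out={4}∪out(0)={4}
  fail(17) 'aa': from fail(1)=0 chase 'a': 0 ⇒ 1;  out=∅∪out(1)=∅
  fail(5) 'cbb': from fail(4)=8 chase 'b': 8 ⇒ 13;  out=∅∪out(13)=∅
  fail(10) 'baa': from fail(9)=1 chase 'a': 1 ⇒ 17;  out=∅∪out(17)=∅
  fail(14) 'bbc': from fail(13)=8 chase 'c': 8→0 ⇒ 3;  out={6}∪out(3)={6}
  fail(18) 'aac': from fail(17)=1 chase 'c': 1→0 ⇒ 3;  out=∅∪out(3)=∅
  fail(6) 'cbbb': from fail(5)=13 chase 'b': 13→8 ⇒ 13;  out=∅∪out(13)=∅
  fail(11) 'baac': from fail(10)=17 chase 'c': 17 ⇒ 18;  out=∅∪out(18)=∅
  fail(15) 'bbcc': from fail(14)=3 chase 'c': 3→0 ⇒ 3;  out={3}∪out(3)={3}
  fail(19) 'aacc': from fail(18)=3 chase 'c': 3→0 ⇒ 3;  out=∅∪out(3)=∅
  fail(7) 'cbbbc': from fail(6)=13 chase 'c': 13 ⇒ 14;  out={1}∪out(14)={1,6}
  fail(12) 'baacc': from fail(11)=18 chase 'c': 18 ⇒ 19;  out={2}∪out(19)={2}
  fail(20) 'aaccc': from fail(19)=3 chase 'c': 3→0 ⇒ 3;  out={5}∪out(3)={5}

Run:
i=0 'c': node 0→3
i=1 'd': node 3→16  → match P4@[0:1]
i=2 'c': node 16→3 (via fail)
i=3 'd': node 3→16  → match P4@[2:3]
i=4 'a': node 16→1 (via fail)
i=5 'c': node 1→3 (via fail)
i=6 'd': node 3→16  → match P4@[5:6]
i=7 'c': node 16→3 (via fail)
i=8 'b': node 3→4
i=9 'b': node 4→5
i=10 'c': node 5→14 (via fail)  → match P6@[8:10]
i=11 'c': node 14→15  → match P3@[8:11]
i=12 'c': node 15→3 (via fail)
i=13 'a': node 3→1 (via fail)
i=14 'b': node 1→2  → match P0@[13:14]
i=15 'b': node 2→13 (via fail)
i=16 'b': node 13→13 (via fail)
i=17 'c': node 13→14  → match P6@[15:17]
i=18 'c': node 14→15  → match P3@[15:18]
i=19 'b': node 15→4 (via fail)
i=20 'c': node 4→3 (via fail)
i=21 'b': node 3→4
i=22 'b': node 4→5
i=23 'b': node 5→6
i=24 'c': node 6→7  → match P1@[20:24],P6@[22:24]
i=25 'a': node 7→1 (via fail)
i=26 'a': node 1→17
i=27 'c': node 17→18
i=28 'c': node 18→19
i=29 'c': node 19→20  → match P5@[25:29]
i=30 'a': node 20→1 (via fail)
i=31 'b': node 1→2  → match P0@[30:31]
i=32 'a': node 2→9 (via fail)
i=33 'a': node 9→10
i=34 'c': node 10→11
i=35 'a': node 11→1 (via fail)
i=36 'b': node 1→2  → match P0@[35:36]
i=37 'a': node 2→9 (via fail)
i=38 'c': node 9→3 (via fail)
i=39 'a': node 3→1 (via fail)
i=40 'b': node 1→2  → match P0@[39:40]
i=41 'a': node 2→9 (via fail)
i=42 'd': node 9→0 (via fail)

Matches: [[1,4],[3,4],[6,4],[10,6],[11,3],[14,0],[17,6],[18,3],[24,1],[24,6],[29,5],[31,0],[36,0],[40,0]]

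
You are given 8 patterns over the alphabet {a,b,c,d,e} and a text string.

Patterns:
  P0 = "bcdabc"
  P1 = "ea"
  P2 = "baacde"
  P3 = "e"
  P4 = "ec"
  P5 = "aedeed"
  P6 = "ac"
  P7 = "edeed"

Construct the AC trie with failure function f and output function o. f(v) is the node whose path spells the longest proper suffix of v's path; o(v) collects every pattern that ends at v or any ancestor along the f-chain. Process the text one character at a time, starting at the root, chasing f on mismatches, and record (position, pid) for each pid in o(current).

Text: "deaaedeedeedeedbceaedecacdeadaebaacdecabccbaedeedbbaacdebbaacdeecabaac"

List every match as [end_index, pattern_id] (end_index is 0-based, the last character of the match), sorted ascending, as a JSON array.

Build:
Trie nodes:
  n0 'ε': a→15 b→1 e→7
  n1 'b': a→9 c→2
  n2 'bc': d→3
  n3 'bcd': a→4
  n4 'bcda': b→5
  n5 'bcdab': c→6
  n6 'bcdabc': ·  [P0 ends]
  n7 'e': a→8 c→14 d→22  [P3 ends]
  n8 'ea': ·  [P1 ends]
  n9 'ba': a→10
  n10 'baa': c→11
  n11 'baac': d→12
  n12 'baacd': e→13
  n13 'baacde': ·  [P2 ends]
  n14 'ec': ·  [P4 ends]
  n15 'a': c→21 e→16
  n16 'ae': d→17
  n17 'aed': e→18
  n18 'aede': e→19
  n19 'aedee': d→20
  n20 'aedeed': ·  [P5 ends]
  n21 'ac': ·  [P6 ends]
  n22 'ed': e→23
  n23 'ede': e→24
  n24 'edee': d→25
  n25 'edeed': ·  [P7 ends]

BFS fail/out derivation:
  fail(1) 'b': from fail(0)=0 chase 'b': 0 ⇒ 0;  out=∅∪out(0)=∅
  fail(7) 'e': from fail(0)=0 chase 'e': 0 ⇒ 0;  out={3}∪out(0)={3}
  fail(15) 'a': from fail(0)=0 chase 'a': 0 ⇒ 0;  out=∅∪out(0)=∅
  fail(2) 'bc': from fail(1)=0 chase 'c': 0 ⇒ 0;  out=∅∪out(0)=∅
  fail(8) 'ea': from fail(7)=0 chase 'a': 0 ⇒ 15;  out={1}∪out(15)={1}
  fail(9) 'ba': from fail(1)=0 chase 'a': 0 ⇒ 15;  out=∅∪out(15)=∅
  fail(14) 'ec': from fail(7)=0 chase 'c': 0 ⇒ 0;  out={4}∪out(0)={4}
  fail(16) 'ae': from fail(15)=0 chase 'e': 0 ⇒ 7;  out=∅∪out(7)={3}
  fail(21) 'ac': from fail(15)=0 chase 'c': 0 ⇒ 0;  out={6}∪out(0)={6}
  fail(22) 'ed': from fail(7)=0 chase 'd': 0 ⇒ 0;  out=∅∪out(0)=∅
  fail(3) 'bcd': from fail(2)=0 chase 'd': 0 ⇒ 0;  out=∅∪out(0)=∅
  fail(10) 'baa': from fail(9)=15 chase 'a': 15→0 ⇒ 15;  out=∅∪out(15)=∅
  fail(17) 'aed': from fail(16)=7 chase 'd': 7 ⇒ 22;  out=∅∪out(22)=∅
  fail(23) 'ede': from fail(22)=0 chase 'e': 0 ⇒ 7;  out=∅∪out(7)={3}
  fail(4) 'bcda': from fail(3)=0 chase 'a': 0 ⇒ 15;  out=∅∪out(15)=∅
  fail(11) 'baac': from fail(10)=15 chase 'c': 15 ⇒ 21;  out=∅∪out(21)={6}
  fail(18) 'aede': from fail(17)=22 chase 'e': 22 ⇒ 23;  out=∅∪out(23)={3}
  fail(24) 'edee': from fail(23)=7 chase 'e': 7→0 ⇒ 7;  out=∅∪out(7)={3}
  fail(5) 'bcdab': from fail(4)=15 chase 'b': 15→0 ⇒ 1;  out=∅∪out(1)=∅
  fail(12) 'baacd': from fail(11)=21 chase 'd': 21→0 ⇒ 0;  out=∅∪out(0)=∅
  fail(19) 'aedee': from fail(18)=23 chase 'e': 23 ⇒ 24;  out=∅∪out(24)={3}
  fail(25) 'edeed': from fail(24)=7 chase 'd': 7 ⇒ 22;  out={7}∪out(22)={7}
  fail(6) 'bcdabc': from fail(5)=1 chase 'c': 1 ⇒ 2;  out={0}∪out(2)={0}
  fail(13) 'baacde': from fail(12)=0 chase 'e': 0 ⇒ 7;  out={2}∪out(7)={2,3}
  fail(20) 'aedeed': from fail(19)=24 chase 'd': 24 ⇒ 25;  out={5}∪out(25)={5,7}

Scan:
i=0 'd': node 0→0
i=1 'e': node 0→7  ** P3@[1:1]
i=2 'a': node 7→8  ** P1@[1:2]
i=3 'a': node 8→15 ·f
i=4 'e': node 15→16  ** P3@[4:4]
i=5 'd': node 16→17
i=6 'e': node 17→18  ** P3@[6:6]
i=7 'e': node 18→19  ** P3@[7:7]
i=8 'd': node 19→20  ** P5@[3:8],P7@[4:8]
i=9 'e': node 20→23 ·f  ** P3@[9:9]
i=10 'e': node 23→24  ** P3@[10:10]
i=11 'd': node 24→25  ** P7@[7:11]
i=12 'e': node 25→23 ·f  ** P3@[12:12]
i=13 'e': node 23→24  ** P3@[13:13]
i=14 'd': node 24→25  ** P7@[10:14]
i=15 'b': node 25→1 ·f
i=16 'c': node 1→2
i=17 'e': node 2→7 ·f  ** P3@[17:17]
i=18 'a': node 7→8  ** P1@[17:18]
i=19 'e': node 8→16 ·f  ** P3@[19:19]
i=20 'd': node 16→17
i=21 'e': node 17→18  ** P3@[21:21]
i=22 'c': node 18→14 ·f  ** P4@[21:22]
i=23 'a': node 14→15 ·f
i=24 'c': node 15→21  ** P6@[23:24]
i=25 'd': node 21→0 ·f
i=26 'e': node 0→7  ** P3@[26:26]
i=27 'a': node 7→8  ** P1@[26:27]
i=28 'd': node 8→0 ·f
i=29 'a': node 0→15
i=30 'e': node 15→16  ** P3@[30:30]
i=31 'b': node 16→1 ·f
i=32 'a': node 1→9
i=33 'a': node 9→10
i=34 'c': node 10→11  ** P6@[33:34]
i=35 'd': node 11→12
i=36 'e': node 12→13  ** P2@[31:36],P3@[36:36]
i=37 'c': node 13→14 ·f  ** P4@[36:37]
i=38 'a': node 14→15 ·f
i=39 'b': node 15→1 ·f
i=40 'c': node 1→2
i=41 'c': node 2→0 ·f
i=42 'b': node 0→1
i=43 'a': node 1→9
i=44 'e': node 9→16 ·f  ** P3@[44:44]
i=45 'd': node 16→17
i=46 'e': node 17→18  ** P3@[46:46]
i=47 'e': node 18→19  ** P3@[47:47]
i=48 'd': node 19→20  ** P5@[43:48],P7@[44:48]
i=49 'b': node 20→1 ·f
i=50 'b': node 1→1 ·f
i=51 'a': node 1→9
i=52 'a': node 9→10
i=53 'c': node 10→11  ** P6@[52:53]
i=54 'd': node 11→12
i=55 'e': node 12→13  ** P2@[50:55],P3@[55:55]
i=56 'b': node 13→1 ·f
i=57 'b': node 1→1 ·f
i=58 'a': node 1→9
i=59 'a': node 9→10
i=60 'c': node 10→11  ** P6@[59:60]
i=61 'd': node 11→12
i=62 'e': node 12→13  ** P2@[57:62],P3@[62:62]
i=63 'e': node 13→7 ·f  ** P3@[63:63]
i=64 'c': node 7→14  ** P4@[63:64]
i=65 'a': node 14→15 ·f
i=66 'b': node 15→1 ·f
i=67 'a': node 1→9
i=68 'a': node 9→10
i=69 'c': node 10→11  ** P6@[68:69]

All matches (sorted): [[1,3],[2,1],[4,3],[6,3],[7,3],[8,5],[8,7],[9,3],[10,3],[11,7],[12,3],[13,3],[14,7],[17,3],[18,1],[19,3],[21,3],[22,4],[24,6],[26,3],[27,1],[30,3],[34,6],[36,2],[36,3],[37,4],[44,3],[46,3],[47,3],[48,5],[48,7],[53,6],[55,2],[55,3],[60,6],[62,2],[62,3],[63,3],[64,4],[69,6]]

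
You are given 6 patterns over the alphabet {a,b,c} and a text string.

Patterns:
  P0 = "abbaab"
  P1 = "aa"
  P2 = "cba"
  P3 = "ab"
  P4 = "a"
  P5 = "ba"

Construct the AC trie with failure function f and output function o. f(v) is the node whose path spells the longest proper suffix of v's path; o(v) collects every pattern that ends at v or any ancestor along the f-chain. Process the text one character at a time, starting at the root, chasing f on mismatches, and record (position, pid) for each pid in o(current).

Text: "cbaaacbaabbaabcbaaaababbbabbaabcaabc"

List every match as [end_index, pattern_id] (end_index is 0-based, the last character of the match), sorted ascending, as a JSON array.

Build automaton:
Trie (insert patterns):
  0='ε' goto a→1 b→11 c→8
  1='a' goto a→7 b→2  ←P4
  2='ab' goto b→3  ←P3
  3='abb' goto a→4
  4='abba' goto a→5
  5='abbaa' goto b→6
  6='abbaab' goto ·  ←P0
  7='aa' goto ·  ←P1
  8='c' goto b→9
  9='cb' goto a→10
  10='cba' goto ·  ←P2
  11='b' goto a→12
  12='ba' goto ·  ←P5

Failure links (BFS by depth):
  n1('a'): parent n0 fail=0; on 'a' 0 → fail=0;  out {4}∪∅={4}
  n8('c'): parent n0 fail=0; on 'c' 0 → fail=0;  out ∅∪∅=∅
  n11('b'): parent n0 fail=0; on 'b' 0 → fail=0;  out ∅∪∅=∅
  n2('ab'): parent n1 fail=0; on 'b' 0 → fail=11;  out {3}∪∅={3}
  n7('aa'): parent n1 fail=0; on 'a' 0 → fail=1;  out {1}∪{4}={1,4}
  n9('cb'): parent n8 fail=0; on 'b' 0 → fail=11;  out ∅∪∅=∅
  n12('ba'): parent n11 fail=0; on 'a' 0 → fail=1;  out {5}∪{4}={4,5}
  n3('abb'): parent n2 fail=11; on 'b' 11→0 → fail=11;  out ∅∪∅=∅
  n10('cba'): parent n9 fail=11; on 'a' 11 → fail=12;  out {2}∪{4,5}={2,4,5}
  n4('abba'): parent n3 fail=11; on 'a' 11 → fail=12;  out ∅∪{4,5}={4,5}
  n5('abbaa'): parent n4 fail=12; on 'a' 12→1 → fail=7;  out ∅∪{1,4}={1,4}
  n6('abbaab'): parent n5 fail=7; on 'b' 7→1 → fail=2;  out {0}∪{3}={0,3}

Run:
[0] read 'c'  n0⇒n8
[1] read 'b'  n8⇒n9
[2] read 'a'  n9⇒n10  → match P2@[0:2],P4@[2:2],P5@[1:2]
[3] read 'a'  n10⇒n7 (via fail)  → match P1@[2:3],P4@[3:3]
[4] read 'a'  n7⇒n7 (via fail)  → match P1@[3:4],P4@[4:4]
[5] read 'c'  n7⇒n8 (via fail)
[6] read 'b'  n8⇒n9
[7] read 'a'  n9⇒n10  → match P2@[5:7],P4@[7:7],P5@[6:7]
[8] read 'a'  n10⇒n7 (via fail)  → match P1@[7:8],P4@[8:8]
[9] read 'b'  n7⇒n2 (via fail)  → match P3@[8:9]
[10] read 'b'  n2⇒n3
[11] read 'a'  n3⇒n4  → match P4@[11:11],P5@[10:11]
[12] read 'a'  n4⇒n5  → match P1@[11:12],P4@[12:12]
[13] read 'b'  n5⇒n6  → match P0@[8:13],P3@[12:13]
[14] read 'c'  n6⇒n8 (via fail)
[15] read 'b'  n8⇒n9
[16] read 'a'  n9⇒n10  → match P2@[14:16],P4@[16:16],P5@[15:16]
[17] read 'a'  n10⇒n7 (via fail)  → match P1@[16:17],P4@[17:17]
[18] read 'a'  n7⇒n7 (via fail)  → match P1@[17:18],P4@[18:18]
[19] read 'a'  n7⇒n7 (via fail)  → match P1@[18:19],P4@[19:19]
[20] read 'b'  n7⇒n2 (via fail)  → match P3@[19:20]
[21] read 'a'  n2⇒n12 (via fail)  → match P4@[21:21],P5@[20:21]
[22] read 'b'  n12⇒n2 (via fail)  → match P3@[21:22]
[23] read 'b'  n2⇒n3
[24] read 'b'  n3⇒n11 (via fail)
[25] read 'a'  n11⇒n12  → match P4@[25:25],P5@[24:25]
[26] read 'b'  n12⇒n2 (via fail)  → match P3@[25:26]
[27] read 'b'  n2⇒n3
[28] read 'a'  n3⇒n4  → match P4@[28:28],P5@[27:28]
[29] read 'a'  n4⇒n5  → match P1@[28:29],P4@[29:29]
[30] read 'b'  n5⇒n6  → match P0@[25:30],P3@[29:30]
[31] read 'c'  n6⇒n8 (via fail)
[32] read 'a'  n8⇒n1 (via fail)  → match P4@[32:32]
[33] read 'a'  n1⇒n7  → match P1@[32:33],P4@[33:33]
[34] read 'b'  n7⇒n2 (via fail)  → match P3@[33:34]
[35] read 'c'  n2⇒n8 (via fail)

Result: [[2,2],[2,4],[2,5],[3,1],[3,4],[4,1],[4,4],[7,2],[7,4],[7,5],[8,1],[8,4],[9,3],[11,4],[11,5],[12,1],[12,4],[13,0],[13,3],[16,2],[16,4],[16,5],[17,1],[17,4],[18,1],[18,4],[19,1],[19,4],[20,3],[21,4],[21,5],[22,3],[25,4],[25,5],[26,3],[28,4],[28,5],[29,1],[29,4],[30,0],[30,3],[32,4],[33,1],[33,4],[34,3]]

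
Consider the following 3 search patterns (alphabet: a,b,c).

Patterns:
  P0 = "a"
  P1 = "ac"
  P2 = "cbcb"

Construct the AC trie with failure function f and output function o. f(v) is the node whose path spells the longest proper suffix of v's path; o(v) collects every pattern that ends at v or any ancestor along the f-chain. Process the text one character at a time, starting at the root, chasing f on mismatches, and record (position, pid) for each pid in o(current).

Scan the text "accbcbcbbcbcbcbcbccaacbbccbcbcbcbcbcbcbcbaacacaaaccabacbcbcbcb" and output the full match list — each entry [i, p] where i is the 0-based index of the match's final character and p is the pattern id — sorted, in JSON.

Build:
Trie (insert patterns):
  n0 'ε': a→1 c→3
  n1 'a': c→2  ←P0
  n2 'ac': ·  ←P1
  n3 'c': b→4
  n4 'cb': c→5
  n5 'cbc': b→6
  n6 'cbcb': ·  ←P2

Failure links (BFS by depth):
  fail(1) 'a': from fail(0)=0 chase 'a': 0 ⇒ 0;  out={0}∪out(0)={0}
  fail(3) 'c': from fail(0)=0 chase 'c': 0 ⇒ 0;  out=∅∪out(0)=∅
  fail(2) 'ac': from fail(1)=0 chase 'c': 0 ⇒ 3;  out={1}∪out(3)={1}
  fail(4) 'cb': from fail(3)=0 chase 'b': 0 ⇒ 0;  out=∅∪out(0)=∅
  fail(5) 'cbc': from fail(4)=0 chase 'c': 0 ⇒ 3;  out=∅∪out(3)=∅
  fail(6) 'cbcb': from fail(5)=3 chase 'b': 3 ⇒ 4;  out={2}∪out(4)={2}

Run:
pos 0 'a': at 1  emit P0@[0:0]
pos 1 'c': at 2  emit P1@[0:1]
pos 2 'c': at 3 ·f
pos 3 'b': at 4
pos 4 'c': at 5
pos 5 'b': at 6  emit P2@[2:5]
pos 6 'c': at 5 ·f
pos 7 'b': at 6  emit P2@[4:7]
pos 8 'b': at 0 ·f
pos 9 'c': at 3
pos 10 'b': at 4
pos 11 'c': at 5
pos 12 'b': at 6  emit P2@[9:12]
pos 13 'c': at 5 ·f
pos 14 'b': at 6  emit P2@[11:14]
pos 15 'c': at 5 ·f
pos 16 'b': at 6  emit P2@[13:16]
pos 17 'c': at 5 ·f
pos 18 'c': at 3 ·f
pos 19 'a': at 1 ·f  emit P0@[19:19]
pos 20 'a': at 1 ·f  emit P0@[20:20]
pos 21 'c': at 2  emit P1@[20:21]
pos 22 'b': at 4 ·f
pos 23 'b': at 0 ·f
pos 24 'c': at 3
pos 25 'c': at 3 ·f
pos 26 'b': at 4
pos 27 'c': at 5
pos 28 'b': at 6  emit P2@[25:28]
pos 29 'c': at 5 ·f
pos 30 'b': at 6  emit P2@[27:30]
pos 31 'c': at 5 ·f
pos 32 'b': at 6  emit P2@[29:32]
pos 33 'c': at 5 ·f
pos 34 'b': at 6  emit P2@[31:34]
pos 35 'c': at 5 ·f
pos 36 'b': at 6  emit P2@[33:36]
pos 37 'c': at 5 ·f
pos 38 'b': at 6  emit P2@[35:38]
pos 39 'c': at 5 ·f
pos 40 'b': at 6  emit P2@[37:40]
pos 41 'a': at 1 ·f  emit P0@[41:41]
pos 42 'a': at 1 ·f  emit P0@[42:42]
pos 43 'c': at 2  emit P1@[42:43]
pos 44 'a': at 1 ·f  emit P0@[44:44]
pos 45 'c': at 2  emit P1@[44:45]
pos 46 'a': at 1 ·f  emit P0@[46:46]
pos 47 'a': at 1 ·f  emit P0@[47:47]
pos 48 'a': at 1 ·f  emit P0@[48:48]
pos 49 'c': at 2  emit P1@[48:49]
pos 50 'c': at 3 ·f
pos 51 'a': at 1 ·f  emit P0@[51:51]
pos 52 'b': at 0 ·f
pos 53 'a': at 1  emit P0@[53:53]
pos 54 'c': at 2  emit P1@[53:54]
pos 55 'b': at 4 ·f
pos 56 'c': at 5
pos 57 'b': at 6  emit P2@[54:57]
pos 58 'c': at 5 ·f
pos 59 'b': at 6  emit P2@[56:59]
pos 60 'c': at 5 ·f
pos 61 'b': at 6  emit P2@[58:61]

Result: [[0,0],[1,1],[5,2],[7,2],[12,2],[14,2],[16,2],[19,0],[20,0],[21,1],[28,2],[30,2],[32,2],[34,2],[36,2],[38,2],[40,2],[41,0],[42,0],[43,1],[44,0],[45,1],[46,0],[47,0],[48,0],[49,1],[51,0],[53,0],[54,1],[57,2],[59,2],[61,2]]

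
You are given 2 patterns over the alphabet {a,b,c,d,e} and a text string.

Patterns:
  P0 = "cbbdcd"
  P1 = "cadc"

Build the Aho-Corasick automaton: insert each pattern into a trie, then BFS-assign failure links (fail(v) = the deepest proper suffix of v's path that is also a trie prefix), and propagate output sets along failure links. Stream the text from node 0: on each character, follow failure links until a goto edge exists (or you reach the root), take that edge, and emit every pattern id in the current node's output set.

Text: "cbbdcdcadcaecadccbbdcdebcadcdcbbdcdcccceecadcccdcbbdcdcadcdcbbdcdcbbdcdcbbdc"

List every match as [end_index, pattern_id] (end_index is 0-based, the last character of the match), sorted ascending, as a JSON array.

Build automaton:
Trie (insert patterns):
  0='ε' goto c→1
  1='c' goto a→7 b→2
  2='cb' goto b→3
  3='cbb' goto d→4
  4='cbbd' goto c→5
  5='cbbdc' goto d→6
  6='cbbdcd' goto ·  [P0 ends]
  7='ca' goto d→8
  8='cad' goto c→9
  9='cadc' goto ·  [P1 ends]

BFS fail/out derivation:
  n1('c'): parent n0 fail=0; on 'c' 0 → fail=0;  out ∅∪∅=∅
  n2('cb'): parent n1 fail=0; on 'b' 0 → fail=0;  out ∅∪∅=∅
  n7('ca'): parent n1 fail=0; on 'a' 0 → fail=0;  out ∅∪∅=∅
  n3('cbb'): parent n2 fail=0; on 'b' 0 → fail=0;  out ∅∪∅=∅
  n8('cad'): parent n7 fail=0; on 'd' 0 → fail=0;  out ∅∪∅=∅
  n4('cbbd'): parent n3 fail=0; on 'd' 0 → fail=0;  out ∅∪∅=∅
  n9('cadc'): parent n8 fail=0; on 'c' 0 → fail=1;  out {1}∪∅={1}
  n5('cbbdc'): parent n4 fail=0; on 'c' 0 → fail=1;  out ∅∪∅=∅
  n6('cbbdcd'): parent n5 fail=1; on 'd' 1→0 → fail=0;  out {0}∪∅={0}

Text stream:
pos 0 'c': at 1
pos 1 'b': at 2
pos 2 'b': at 3
pos 3 'd': at 4
pos 4 'c': at 5
pos 5 'd': at 6  → match P0@[0:5]
pos 6 'c': at 1 ·f
pos 7 'a': at 7
pos 8 'd': at 8
pos 9 'c': at 9  → match P1@[6:9]
pos 10 'a': at 7 ·f
pos 11 'e': at 0 ·f
pos 12 'c': at 1
pos 13 'a': at 7
pos 14 'd': at 8
pos 15 'c': at 9  → match P1@[12:15]
pos 16 'c': at 1 ·f
pos 17 'b': at 2
pos 18 'b': at 3
pos 19 'd': at 4
pos 20 'c': at 5
pos 21 'd': at 6  → match P0@[16:21]
pos 22 'e': at 0 ·f
pos 23 'b': at 0
pos 24 'c': at 1
pos 25 'a': at 7
pos 26 'd': at 8
pos 27 'c': at 9  → match P1@[24:27]
pos 28 'd': at 0 ·f
pos 29 'c': at 1
pos 30 'b': at 2
pos 31 'b': at 3
pos 32 'd': at 4
pos 33 'c': at 5
pos 34 'd': at 6  → match P0@[29:34]
pos 35 'c': at 1 ·f
pos 36 'c': at 1 ·f
pos 37 'c': at 1 ·f
pos 38 'c': at 1 ·f
pos 39 'e': at 0 ·f
pos 40 'e': at 0
pos 41 'c': at 1
pos 42 'a': at 7
pos 43 'd': at 8
pos 44 'c': at 9  → match P1@[41:44]
pos 45 'c': at 1 ·f
pos 46 'c': at 1 ·f
pos 47 'd': at 0 ·f
pos 48 'c': at 1
pos 49 'b': at 2
pos 50 'b': at 3
pos 51 'd': at 4
pos 52 'c': at 5
pos 53 'd': at 6  → match P0@[48:53]
pos 54 'c': at 1 ·f
pos 55 'a': at 7
pos 56 'd': at 8
pos 57 'c': at 9  → match P1@[54:57]
pos 58 'd': at 0 ·f
pos 59 'c': at 1
pos 60 'b': at 2
pos 61 'b': at 3
pos 62 'd': at 4
pos 63 'c': at 5
pos 64 'd': at 6  → match P0@[59:64]
pos 65 'c': at 1 ·f
pos 66 'b': at 2
pos 67 'b': at 3
pos 68 'd': at 4
pos 69 'c': at 5
pos 70 'd': at 6  → match P0@[65:70]
pos 71 'c': at 1 ·f
pos 72 'b': at 2
pos 73 'b': at 3
pos 74 'd': at 4
pos 75 'c': at 5

Result: [[5,0],[9,1],[15,1],[21,0],[27,1],[34,0],[44,1],[53,0],[57,1],[64,0],[70,0]]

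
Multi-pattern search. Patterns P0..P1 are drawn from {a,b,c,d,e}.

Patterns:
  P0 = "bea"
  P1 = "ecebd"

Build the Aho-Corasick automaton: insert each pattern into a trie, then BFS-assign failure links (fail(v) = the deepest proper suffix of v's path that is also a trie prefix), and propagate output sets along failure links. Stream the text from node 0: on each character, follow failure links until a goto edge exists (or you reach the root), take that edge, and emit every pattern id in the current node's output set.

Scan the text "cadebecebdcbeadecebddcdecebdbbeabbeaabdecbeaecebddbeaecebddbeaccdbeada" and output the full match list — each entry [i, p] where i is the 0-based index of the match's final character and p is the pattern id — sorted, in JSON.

Build automaton:
Trie (insert patterns):
  n0 'ε': b→1 e→4
  n1 'b': e→2
  n2 'be': a→3
  n3 'bea': ·  ←P0
  n4 'e': c→5
  n5 'ec': e→6
  n6 'ece': b→7
  n7 'eceb': d→8
  n8 'ecebd': ·  ←P1

Failure links (BFS by depth):
  fail(1) 'b': from fail(0)=0 chase 'b': 0 ⇒ 0;  out=∅∪out(0)=∅
  fail(4) 'e': from fail(0)=0 chase 'e': 0 ⇒ 0;  out=∅∪out(0)=∅
  fail(2) 'be': from fail(1)=0 chase 'e': 0 ⇒ 4;  out=∅∪out(4)=∅
  fail(5) 'ec': from fail(4)=0 chase 'c': 0 ⇒ 0;  out=∅∪out(0)=∅
  fail(3) 'bea': from fail(2)=4 chase 'a': 4→0 ⇒ 0;  out={0}∪out(0)={0}
  fail(6) 'ece': from fail(5)=0 chase 'e': 0 ⇒ 4;  out=∅∪out(4)=∅
  fail(7) 'eceb': from fail(6)=4 chase 'b': 4→0 ⇒ 1;  out=∅∪out(1)=∅
  fail(8) 'ecebd': from fail(7)=1 chase 'd': 1→0 ⇒ 0;  out={1}∪out(0)={1}

Run:
i=0 'c': node 0→0
i=1 'a': node 0→0
i=2 'd': node 0→0
i=3 'e': node 0→4
i=4 'b': node 4→1 ·f
i=5 'e': node 1→2
i=6 'c': node 2→5 ·f
i=7 'e': node 5→6
i=8 'b': node 6→7
i=9 'd': node 7→8  emit P1@[5:9]
i=10 'c': node 8→0 ·f
i=11 'b': node 0→1
i=12 'e': node 1→2
i=13 'a': node 2→3  emit P0@[11:13]
i=14 'd': node 3→0 ·f
i=15 'e': node 0→4
i=16 'c': node 4→5
i=17 'e': node 5→6
i=18 'b': node 6→7
i=19 'd': node 7→8  emit P1@[15:19]
i=20 'd': node 8→0 ·f
i=21 'c': node 0→0
i=22 'd': node 0→0
i=23 'e': node 0→4
i=24 'c': node 4→5
i=25 'e': node 5→6
i=26 'b': node 6→7
i=27 'd': node 7→8  emit P1@[23:27]
i=28 'b': node 8→1 ·f
i=29 'b': node 1→1 ·f
i=30 'e': node 1→2
i=31 'a': node 2→3  emit P0@[29:31]
i=32 'b': node 3→1 ·f
i=33 'b': node 1→1 ·f
i=34 'e': node 1→2
i=35 'a': node 2→3  emit P0@[33:35]
i=36 'a': node 3→0 ·f
i=37 'b': node 0→1
i=38 'd': node 1→0 ·f
i=39 'e': node 0→4
i=40 'c': node 4→5
i=41 'b': node 5→1 ·f
i=42 'e': node 1→2
i=43 'a': node 2→3  emit P0@[41:43]
i=44 'e': node 3→4 ·f
i=45 'c': node 4→5
i=46 'e': node 5→6
i=47 'b': node 6→7
i=48 'd': node 7→8  emit P1@[44:48]
i=49 'd': node 8→0 ·f
i=50 'b': node 0→1
i=51 'e': node 1→2
i=52 'a': node 2→3  emit P0@[50:52]
i=53 'e': node 3→4 ·f
i=54 'c': node 4→5
i=55 'e': node 5→6
i=56 'b': node 6→7
i=57 'd': node 7→8  emit P1@[53:57]
i=58 'd': node 8→0 ·f
i=59 'b': node 0→1
i=60 'e': node 1→2
i=61 'a': node 2→3  emit P0@[59:61]
i=62 'c': node 3→0 ·f
i=63 'c': node 0→0
i=64 'd': node 0→0
i=65 'b': node 0→1
i=66 'e': node 1→2
i=67 'a': node 2→3  emit P0@[65:67]
i=68 'd': node 3→0 ·f
i=69 'a': node 0→0

Result: [[9,1],[13,0],[19,1],[27,1],[31,0],[35,0],[43,0],[48,1],[52,0],[57,1],[61,0],[67,0]]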